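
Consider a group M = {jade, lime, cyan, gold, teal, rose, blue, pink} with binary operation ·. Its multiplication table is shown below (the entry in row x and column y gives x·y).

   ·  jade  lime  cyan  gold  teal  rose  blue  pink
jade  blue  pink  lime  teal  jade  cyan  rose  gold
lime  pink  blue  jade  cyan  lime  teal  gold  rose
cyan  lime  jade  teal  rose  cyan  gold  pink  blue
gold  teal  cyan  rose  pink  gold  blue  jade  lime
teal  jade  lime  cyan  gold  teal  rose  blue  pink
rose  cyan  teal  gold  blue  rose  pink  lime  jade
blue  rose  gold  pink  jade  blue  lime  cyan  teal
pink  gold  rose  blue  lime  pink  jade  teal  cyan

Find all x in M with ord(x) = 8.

{gold, jade, lime, rose}

Identity is teal. Compute the order of each non-identity element by repeated multiplication:
  jade: jade → blue → rose → cyan → lime → pink → gold → teal  (order 8)
  lime: lime → blue → gold → cyan → jade → pink → rose → teal  (order 8)
  cyan: cyan → teal  (order 2)
  gold: gold → pink → lime → cyan → rose → blue → jade → teal  (order 8)
  rose: rose → pink → jade → cyan → gold → blue → lime → teal  (order 8)
  blue: blue → cyan → pink → teal  (order 4)
  pink: pink → cyan → blue → teal  (order 4)
Elements of order 8: {gold, jade, lime, rose}.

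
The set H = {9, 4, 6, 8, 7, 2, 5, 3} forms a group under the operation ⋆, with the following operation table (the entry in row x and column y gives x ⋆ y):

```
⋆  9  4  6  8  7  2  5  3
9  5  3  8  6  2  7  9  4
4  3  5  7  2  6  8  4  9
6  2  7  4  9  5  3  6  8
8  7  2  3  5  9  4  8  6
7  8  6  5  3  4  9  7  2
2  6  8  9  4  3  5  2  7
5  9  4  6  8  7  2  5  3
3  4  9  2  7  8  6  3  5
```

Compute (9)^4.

5

9^1 = 9
9^2 = 9 ⋆ 9 = 5
9^3 = 5 ⋆ 9 = 9
9^4 = 9 ⋆ 9 = 5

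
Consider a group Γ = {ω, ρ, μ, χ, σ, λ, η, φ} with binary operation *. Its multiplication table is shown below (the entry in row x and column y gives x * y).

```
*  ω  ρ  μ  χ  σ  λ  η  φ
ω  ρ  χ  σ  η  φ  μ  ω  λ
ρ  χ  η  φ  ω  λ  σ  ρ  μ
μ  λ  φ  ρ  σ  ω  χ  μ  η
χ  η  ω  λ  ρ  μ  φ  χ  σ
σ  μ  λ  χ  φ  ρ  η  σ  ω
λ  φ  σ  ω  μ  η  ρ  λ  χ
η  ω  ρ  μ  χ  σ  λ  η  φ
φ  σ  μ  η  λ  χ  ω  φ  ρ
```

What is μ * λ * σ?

μ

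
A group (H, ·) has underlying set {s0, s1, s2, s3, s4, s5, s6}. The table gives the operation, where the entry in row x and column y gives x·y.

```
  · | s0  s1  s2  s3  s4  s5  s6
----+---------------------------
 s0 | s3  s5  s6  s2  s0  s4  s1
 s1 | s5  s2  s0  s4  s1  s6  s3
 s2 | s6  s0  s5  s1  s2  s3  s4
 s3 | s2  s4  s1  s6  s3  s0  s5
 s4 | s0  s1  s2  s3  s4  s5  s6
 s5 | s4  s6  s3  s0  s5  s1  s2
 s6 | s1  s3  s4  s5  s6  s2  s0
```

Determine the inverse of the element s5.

s0

First locate the identity: row s4 matches the header, so s4 is the identity.
Scan row s5 for s4: s5·s0 = s4. Hence s5^(-1) = s0.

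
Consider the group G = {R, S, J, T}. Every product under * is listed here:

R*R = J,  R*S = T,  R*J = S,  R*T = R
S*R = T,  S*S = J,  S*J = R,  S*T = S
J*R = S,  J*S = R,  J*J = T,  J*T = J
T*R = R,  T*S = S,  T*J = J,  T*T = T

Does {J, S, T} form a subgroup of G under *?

No

J*S = R, which is not in {J, S, T}.
The subset is not closed under *, so it is not a subgroup.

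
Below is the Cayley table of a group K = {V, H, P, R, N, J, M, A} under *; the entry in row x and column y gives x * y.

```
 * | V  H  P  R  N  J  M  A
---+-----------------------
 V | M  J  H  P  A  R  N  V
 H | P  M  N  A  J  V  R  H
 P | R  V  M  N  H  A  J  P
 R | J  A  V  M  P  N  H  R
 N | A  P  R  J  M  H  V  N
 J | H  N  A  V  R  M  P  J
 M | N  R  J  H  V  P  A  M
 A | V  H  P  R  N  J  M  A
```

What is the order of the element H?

4

The identity element is A (its row matches the header).
H^1 = H
H^2 = H * H = M
H^3 = M * H = R
H^4 = R * H = A
The first power of H equal to the identity is H^4, so ord(H) = 4.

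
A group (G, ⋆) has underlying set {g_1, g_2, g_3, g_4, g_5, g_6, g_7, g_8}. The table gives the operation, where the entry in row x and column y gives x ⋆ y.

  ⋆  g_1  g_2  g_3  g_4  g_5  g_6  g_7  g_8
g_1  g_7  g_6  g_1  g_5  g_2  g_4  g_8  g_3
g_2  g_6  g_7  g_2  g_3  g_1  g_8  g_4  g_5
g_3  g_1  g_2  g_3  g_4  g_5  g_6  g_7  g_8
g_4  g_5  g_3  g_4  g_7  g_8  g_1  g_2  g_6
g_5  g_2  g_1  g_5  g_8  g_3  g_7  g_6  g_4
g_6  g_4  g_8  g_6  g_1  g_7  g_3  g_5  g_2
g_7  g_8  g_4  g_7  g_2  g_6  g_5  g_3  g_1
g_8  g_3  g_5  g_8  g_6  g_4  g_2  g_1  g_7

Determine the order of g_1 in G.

4

The identity element is g_3 (its row matches the header).
g_1^1 = g_1
g_1^2 = g_1 ⋆ g_1 = g_7
g_1^3 = g_7 ⋆ g_1 = g_8
g_1^4 = g_8 ⋆ g_1 = g_3
The first power of g_1 equal to the identity is g_1^4, so ord(g_1) = 4.
(Structurally, G here is isomorphic to Z_2 x Z_4.)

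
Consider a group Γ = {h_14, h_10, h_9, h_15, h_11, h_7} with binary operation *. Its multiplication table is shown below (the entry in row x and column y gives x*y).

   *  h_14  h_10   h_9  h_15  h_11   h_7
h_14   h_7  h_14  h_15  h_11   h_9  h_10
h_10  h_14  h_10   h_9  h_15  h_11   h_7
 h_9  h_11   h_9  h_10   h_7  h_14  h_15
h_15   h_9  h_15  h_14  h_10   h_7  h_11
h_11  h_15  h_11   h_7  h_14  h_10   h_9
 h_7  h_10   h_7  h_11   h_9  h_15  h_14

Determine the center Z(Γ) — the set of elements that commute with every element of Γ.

{h_10}

An element z is central iff its row equals its column in the table.
For h_7: h_7*h_9 = h_11 ≠ h_15 = h_9*h_7, so h_7 ∉ Z.
Checking each element this way leaves Z(Γ) = {h_10}.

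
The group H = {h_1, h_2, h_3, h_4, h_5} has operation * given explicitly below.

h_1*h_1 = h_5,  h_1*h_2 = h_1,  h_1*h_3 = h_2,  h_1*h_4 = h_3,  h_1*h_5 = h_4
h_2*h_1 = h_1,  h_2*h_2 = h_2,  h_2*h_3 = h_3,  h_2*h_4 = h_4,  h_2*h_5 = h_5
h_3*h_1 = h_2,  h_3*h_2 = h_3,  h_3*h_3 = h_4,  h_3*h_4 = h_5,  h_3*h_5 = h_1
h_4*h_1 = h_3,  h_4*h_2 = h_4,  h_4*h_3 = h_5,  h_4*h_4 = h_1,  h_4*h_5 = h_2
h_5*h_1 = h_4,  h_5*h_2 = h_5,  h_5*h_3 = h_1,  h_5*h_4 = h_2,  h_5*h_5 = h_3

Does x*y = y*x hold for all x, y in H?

Yes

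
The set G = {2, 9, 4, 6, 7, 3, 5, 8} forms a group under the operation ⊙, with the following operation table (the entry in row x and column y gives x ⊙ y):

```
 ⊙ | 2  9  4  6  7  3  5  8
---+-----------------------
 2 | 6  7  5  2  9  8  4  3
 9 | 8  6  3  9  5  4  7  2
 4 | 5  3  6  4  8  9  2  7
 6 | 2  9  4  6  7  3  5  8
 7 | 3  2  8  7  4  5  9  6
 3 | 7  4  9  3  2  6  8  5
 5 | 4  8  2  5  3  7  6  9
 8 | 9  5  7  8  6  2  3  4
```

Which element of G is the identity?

6

The identity e satisfies e ⊙ x = x for all x, so its row in the table reproduces the column headers.
Row 6 reads: 2, 9, 4, 6, 7, 3, 5, 8 — exactly the header order. So 6 is the identity.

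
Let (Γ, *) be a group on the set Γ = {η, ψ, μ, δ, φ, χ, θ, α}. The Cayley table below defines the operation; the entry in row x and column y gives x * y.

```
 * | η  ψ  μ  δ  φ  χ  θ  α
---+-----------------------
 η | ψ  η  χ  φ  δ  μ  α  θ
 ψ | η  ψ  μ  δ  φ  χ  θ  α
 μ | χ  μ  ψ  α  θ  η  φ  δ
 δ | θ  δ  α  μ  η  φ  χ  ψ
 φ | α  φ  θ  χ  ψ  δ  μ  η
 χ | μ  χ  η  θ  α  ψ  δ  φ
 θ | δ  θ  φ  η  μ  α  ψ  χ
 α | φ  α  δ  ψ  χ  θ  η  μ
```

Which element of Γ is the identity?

The identity e satisfies e * x = x for all x, so its row in the table reproduces the column headers.
Row ψ reads: η, ψ, μ, δ, φ, χ, θ, α — exactly the header order. So ψ is the identity.

ψ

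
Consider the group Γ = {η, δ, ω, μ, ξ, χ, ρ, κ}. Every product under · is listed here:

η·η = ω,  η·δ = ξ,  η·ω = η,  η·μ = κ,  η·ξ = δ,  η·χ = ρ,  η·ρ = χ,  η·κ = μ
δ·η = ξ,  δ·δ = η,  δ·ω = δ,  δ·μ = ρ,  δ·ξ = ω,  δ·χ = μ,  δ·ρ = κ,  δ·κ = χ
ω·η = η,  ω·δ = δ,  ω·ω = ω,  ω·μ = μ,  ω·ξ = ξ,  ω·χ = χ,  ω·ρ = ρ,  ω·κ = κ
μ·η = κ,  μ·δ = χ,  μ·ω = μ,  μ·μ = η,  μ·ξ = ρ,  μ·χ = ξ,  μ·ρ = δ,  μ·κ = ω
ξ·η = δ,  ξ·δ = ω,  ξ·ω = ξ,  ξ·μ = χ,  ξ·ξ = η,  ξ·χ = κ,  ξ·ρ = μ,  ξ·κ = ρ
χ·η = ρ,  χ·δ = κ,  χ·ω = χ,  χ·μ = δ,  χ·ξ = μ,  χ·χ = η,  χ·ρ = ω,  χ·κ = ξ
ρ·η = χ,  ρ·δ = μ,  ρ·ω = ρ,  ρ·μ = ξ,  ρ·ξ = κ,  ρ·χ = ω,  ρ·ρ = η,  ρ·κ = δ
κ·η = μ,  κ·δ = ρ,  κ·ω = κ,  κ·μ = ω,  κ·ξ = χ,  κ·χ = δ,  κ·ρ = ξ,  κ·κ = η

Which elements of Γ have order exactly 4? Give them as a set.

{δ, κ, μ, ξ, ρ, χ}

Identity is ω. Compute the order of each non-identity element by repeated multiplication:
  η: η → ω  (order 2)
  δ: δ → η → ξ → ω  (order 4)
  μ: μ → η → κ → ω  (order 4)
  ξ: ξ → η → δ → ω  (order 4)
  χ: χ → η → ρ → ω  (order 4)
  ρ: ρ → η → χ → ω  (order 4)
  κ: κ → η → μ → ω  (order 4)
Elements of order 4: {δ, κ, μ, ξ, ρ, χ}.
(Structurally, Γ here is isomorphic to the quaternion group Q_8.)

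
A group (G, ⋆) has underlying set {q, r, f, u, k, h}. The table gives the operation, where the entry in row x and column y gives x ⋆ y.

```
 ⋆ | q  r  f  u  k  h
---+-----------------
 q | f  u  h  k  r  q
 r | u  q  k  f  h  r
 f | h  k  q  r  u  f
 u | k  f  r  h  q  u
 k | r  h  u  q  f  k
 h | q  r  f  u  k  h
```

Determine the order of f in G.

The identity element is h (its row matches the header).
f^1 = f
f^2 = f ⋆ f = q
f^3 = q ⋆ f = h
The first power of f equal to the identity is f^3, so ord(f) = 3.

3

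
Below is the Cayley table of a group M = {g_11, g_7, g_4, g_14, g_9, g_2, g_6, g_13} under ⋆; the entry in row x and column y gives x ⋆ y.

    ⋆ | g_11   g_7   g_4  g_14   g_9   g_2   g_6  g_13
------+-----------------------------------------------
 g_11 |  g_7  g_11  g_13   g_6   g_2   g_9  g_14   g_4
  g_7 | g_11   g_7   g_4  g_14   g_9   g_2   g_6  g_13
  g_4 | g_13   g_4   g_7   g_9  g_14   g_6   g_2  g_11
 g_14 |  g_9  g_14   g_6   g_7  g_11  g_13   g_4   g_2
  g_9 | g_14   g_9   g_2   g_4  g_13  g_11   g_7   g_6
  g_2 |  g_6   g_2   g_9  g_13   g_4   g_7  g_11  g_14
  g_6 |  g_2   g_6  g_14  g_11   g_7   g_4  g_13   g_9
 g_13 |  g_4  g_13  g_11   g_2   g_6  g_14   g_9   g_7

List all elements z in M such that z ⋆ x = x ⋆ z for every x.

{g_13, g_7}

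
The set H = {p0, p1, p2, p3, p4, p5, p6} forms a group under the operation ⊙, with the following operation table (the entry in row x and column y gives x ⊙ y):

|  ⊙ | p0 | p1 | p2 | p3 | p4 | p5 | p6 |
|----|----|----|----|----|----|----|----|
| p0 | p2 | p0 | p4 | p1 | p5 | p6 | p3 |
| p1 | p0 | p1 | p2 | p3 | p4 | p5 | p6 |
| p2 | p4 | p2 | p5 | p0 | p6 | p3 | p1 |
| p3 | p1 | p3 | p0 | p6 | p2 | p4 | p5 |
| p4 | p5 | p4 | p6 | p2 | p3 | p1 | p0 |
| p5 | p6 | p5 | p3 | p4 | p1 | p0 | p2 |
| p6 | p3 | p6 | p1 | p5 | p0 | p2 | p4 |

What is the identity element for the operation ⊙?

The identity e satisfies e ⊙ x = x for all x, so its row in the table reproduces the column headers.
Row p1 reads: p0, p1, p2, p3, p4, p5, p6 — exactly the header order. So p1 is the identity.

p1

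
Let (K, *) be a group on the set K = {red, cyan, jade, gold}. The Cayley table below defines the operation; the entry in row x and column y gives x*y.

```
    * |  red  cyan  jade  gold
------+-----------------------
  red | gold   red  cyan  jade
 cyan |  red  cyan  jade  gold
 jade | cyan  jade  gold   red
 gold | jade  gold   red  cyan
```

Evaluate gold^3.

gold^1 = gold
gold^2 = gold*gold = cyan
gold^3 = cyan*gold = gold

gold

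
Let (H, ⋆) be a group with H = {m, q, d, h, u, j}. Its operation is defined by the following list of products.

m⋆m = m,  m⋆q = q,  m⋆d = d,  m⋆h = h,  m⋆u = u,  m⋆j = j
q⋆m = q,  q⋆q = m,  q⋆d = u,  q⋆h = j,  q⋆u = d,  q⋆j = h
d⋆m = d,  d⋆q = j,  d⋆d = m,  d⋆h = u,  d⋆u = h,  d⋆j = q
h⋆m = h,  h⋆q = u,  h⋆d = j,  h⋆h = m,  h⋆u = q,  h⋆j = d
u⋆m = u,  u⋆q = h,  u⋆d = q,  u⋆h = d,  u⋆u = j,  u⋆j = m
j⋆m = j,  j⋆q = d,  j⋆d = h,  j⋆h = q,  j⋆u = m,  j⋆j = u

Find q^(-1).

First locate the identity: row m matches the header, so m is the identity.
Scan row q for m: q ⋆ q = m. Hence q^(-1) = q.

q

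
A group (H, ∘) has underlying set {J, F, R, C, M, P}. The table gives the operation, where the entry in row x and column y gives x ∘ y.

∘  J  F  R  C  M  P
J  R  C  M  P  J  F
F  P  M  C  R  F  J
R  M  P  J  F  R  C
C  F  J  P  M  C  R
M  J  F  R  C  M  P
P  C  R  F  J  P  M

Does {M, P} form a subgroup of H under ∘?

{M, P} contains the identity M.
Checking products: every product of two elements of {M, P} (read from the table) lies in {M, P}, so the set is closed.
In a finite group, a nonempty closed subset is a subgroup. So {M, P} ≤ H.

Yes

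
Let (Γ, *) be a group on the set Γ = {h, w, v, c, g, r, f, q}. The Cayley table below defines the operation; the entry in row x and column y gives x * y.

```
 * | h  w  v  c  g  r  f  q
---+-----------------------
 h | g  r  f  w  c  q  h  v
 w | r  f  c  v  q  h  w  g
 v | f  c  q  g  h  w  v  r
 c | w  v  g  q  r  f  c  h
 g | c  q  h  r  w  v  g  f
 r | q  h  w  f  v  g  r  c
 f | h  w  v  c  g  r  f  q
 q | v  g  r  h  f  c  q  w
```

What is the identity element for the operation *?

f

The identity e satisfies e * x = x for all x, so its row in the table reproduces the column headers.
Row f reads: h, w, v, c, g, r, f, q — exactly the header order. So f is the identity.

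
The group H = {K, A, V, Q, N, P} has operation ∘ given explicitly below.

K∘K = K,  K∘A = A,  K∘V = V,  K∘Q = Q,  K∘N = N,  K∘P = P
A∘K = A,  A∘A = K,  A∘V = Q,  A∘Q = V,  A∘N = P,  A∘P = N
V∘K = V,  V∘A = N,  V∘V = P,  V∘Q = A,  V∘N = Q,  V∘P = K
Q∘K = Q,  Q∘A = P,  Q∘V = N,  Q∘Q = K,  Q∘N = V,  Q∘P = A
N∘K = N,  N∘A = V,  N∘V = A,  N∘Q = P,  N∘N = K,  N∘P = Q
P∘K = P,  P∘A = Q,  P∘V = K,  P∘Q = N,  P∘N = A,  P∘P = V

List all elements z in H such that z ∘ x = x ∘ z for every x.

An element z is central iff its row equals its column in the table.
For V: V ∘ A = N ≠ Q = A ∘ V, so V ∉ Z.
Checking each element this way leaves Z(H) = {K}.

{K}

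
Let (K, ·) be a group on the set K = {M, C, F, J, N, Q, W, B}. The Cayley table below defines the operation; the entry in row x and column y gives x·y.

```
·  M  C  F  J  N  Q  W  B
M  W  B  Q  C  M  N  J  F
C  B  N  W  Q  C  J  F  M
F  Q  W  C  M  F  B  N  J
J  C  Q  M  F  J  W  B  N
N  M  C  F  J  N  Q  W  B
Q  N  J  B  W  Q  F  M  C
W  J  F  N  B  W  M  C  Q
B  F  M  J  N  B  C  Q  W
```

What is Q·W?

Read row Q, column W: Q·W = M.
(Structurally, K here is isomorphic to the cyclic group Z_8.)

M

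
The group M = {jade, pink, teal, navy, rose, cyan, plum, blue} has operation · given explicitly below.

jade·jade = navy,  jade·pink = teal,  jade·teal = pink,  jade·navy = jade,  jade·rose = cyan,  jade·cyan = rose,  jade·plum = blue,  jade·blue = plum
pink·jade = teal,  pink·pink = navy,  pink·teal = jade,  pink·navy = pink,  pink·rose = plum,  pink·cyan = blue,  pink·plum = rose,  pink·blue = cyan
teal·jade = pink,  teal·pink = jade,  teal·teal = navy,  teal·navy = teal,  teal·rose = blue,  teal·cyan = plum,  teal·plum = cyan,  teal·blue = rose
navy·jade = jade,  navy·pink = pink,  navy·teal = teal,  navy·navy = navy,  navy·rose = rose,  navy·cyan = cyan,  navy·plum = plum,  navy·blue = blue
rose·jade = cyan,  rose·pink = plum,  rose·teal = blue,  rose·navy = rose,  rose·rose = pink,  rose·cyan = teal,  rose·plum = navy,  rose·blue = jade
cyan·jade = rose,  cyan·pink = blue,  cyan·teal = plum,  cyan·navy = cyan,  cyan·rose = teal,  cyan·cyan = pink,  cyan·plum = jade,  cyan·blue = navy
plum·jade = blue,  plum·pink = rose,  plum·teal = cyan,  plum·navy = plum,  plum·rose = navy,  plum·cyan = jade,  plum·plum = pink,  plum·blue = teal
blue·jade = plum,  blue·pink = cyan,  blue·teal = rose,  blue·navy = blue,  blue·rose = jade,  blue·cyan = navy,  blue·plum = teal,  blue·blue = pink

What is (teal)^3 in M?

teal

teal^1 = teal
teal^2 = teal·teal = navy
teal^3 = navy·teal = teal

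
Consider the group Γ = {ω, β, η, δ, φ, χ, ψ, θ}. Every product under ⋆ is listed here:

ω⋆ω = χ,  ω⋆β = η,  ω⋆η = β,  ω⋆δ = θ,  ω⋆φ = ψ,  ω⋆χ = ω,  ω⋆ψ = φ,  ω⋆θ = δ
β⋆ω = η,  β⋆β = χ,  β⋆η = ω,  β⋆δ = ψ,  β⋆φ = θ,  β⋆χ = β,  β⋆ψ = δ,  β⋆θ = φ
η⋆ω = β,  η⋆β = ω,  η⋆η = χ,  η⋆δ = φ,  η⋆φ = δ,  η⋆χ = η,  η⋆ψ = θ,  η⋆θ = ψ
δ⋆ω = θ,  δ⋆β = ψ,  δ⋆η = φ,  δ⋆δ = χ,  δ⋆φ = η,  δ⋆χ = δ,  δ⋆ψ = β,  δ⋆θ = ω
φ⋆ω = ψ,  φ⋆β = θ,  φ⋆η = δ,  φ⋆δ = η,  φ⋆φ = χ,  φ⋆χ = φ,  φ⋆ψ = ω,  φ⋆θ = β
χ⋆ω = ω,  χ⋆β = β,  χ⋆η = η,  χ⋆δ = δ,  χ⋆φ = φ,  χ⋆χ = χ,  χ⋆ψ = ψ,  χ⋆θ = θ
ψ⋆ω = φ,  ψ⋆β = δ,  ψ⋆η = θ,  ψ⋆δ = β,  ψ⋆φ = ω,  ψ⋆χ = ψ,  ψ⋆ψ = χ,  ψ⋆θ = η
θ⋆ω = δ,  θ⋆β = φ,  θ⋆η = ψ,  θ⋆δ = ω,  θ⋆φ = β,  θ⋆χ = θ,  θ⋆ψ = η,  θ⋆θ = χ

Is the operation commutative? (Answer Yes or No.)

Yes

Check whether the table is symmetric across its main diagonal.
Every entry (row x, col y) equals the entry (row y, col x), so Γ is abelian.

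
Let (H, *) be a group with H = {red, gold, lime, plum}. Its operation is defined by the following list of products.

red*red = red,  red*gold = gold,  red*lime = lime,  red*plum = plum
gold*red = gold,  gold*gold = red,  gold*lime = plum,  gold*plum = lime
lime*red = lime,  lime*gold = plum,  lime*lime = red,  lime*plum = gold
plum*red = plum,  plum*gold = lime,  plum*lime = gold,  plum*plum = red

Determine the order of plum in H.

2

The identity element is red (its row matches the header).
plum^1 = plum
plum^2 = plum * plum = red
The first power of plum equal to the identity is plum^2, so ord(plum) = 2.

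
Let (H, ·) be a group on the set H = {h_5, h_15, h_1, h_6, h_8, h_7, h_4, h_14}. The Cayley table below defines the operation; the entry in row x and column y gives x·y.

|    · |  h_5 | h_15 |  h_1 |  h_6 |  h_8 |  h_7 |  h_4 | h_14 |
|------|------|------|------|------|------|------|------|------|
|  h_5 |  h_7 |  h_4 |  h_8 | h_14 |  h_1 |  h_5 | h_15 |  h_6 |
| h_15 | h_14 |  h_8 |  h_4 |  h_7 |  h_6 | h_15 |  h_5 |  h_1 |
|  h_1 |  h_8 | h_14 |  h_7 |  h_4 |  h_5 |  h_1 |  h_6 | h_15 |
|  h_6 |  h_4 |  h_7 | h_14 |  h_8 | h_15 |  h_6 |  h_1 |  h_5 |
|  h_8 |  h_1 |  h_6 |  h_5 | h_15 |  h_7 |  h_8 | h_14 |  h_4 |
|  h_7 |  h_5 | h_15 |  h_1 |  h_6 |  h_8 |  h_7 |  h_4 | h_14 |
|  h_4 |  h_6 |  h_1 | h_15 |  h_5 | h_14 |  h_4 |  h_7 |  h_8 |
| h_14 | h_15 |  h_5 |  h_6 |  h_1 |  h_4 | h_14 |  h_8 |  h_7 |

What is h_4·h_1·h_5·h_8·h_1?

h_15

h_4·h_1 = h_15
h_15·h_5 = h_14
h_14·h_8 = h_4
h_4·h_1 = h_15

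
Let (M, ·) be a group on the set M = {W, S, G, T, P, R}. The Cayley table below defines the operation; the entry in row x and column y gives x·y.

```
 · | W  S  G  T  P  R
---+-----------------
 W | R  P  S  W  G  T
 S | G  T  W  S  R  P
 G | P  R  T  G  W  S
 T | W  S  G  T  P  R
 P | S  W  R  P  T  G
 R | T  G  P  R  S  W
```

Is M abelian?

No

W·P = G but P·W = S.
Since W and P do not commute, M is not abelian.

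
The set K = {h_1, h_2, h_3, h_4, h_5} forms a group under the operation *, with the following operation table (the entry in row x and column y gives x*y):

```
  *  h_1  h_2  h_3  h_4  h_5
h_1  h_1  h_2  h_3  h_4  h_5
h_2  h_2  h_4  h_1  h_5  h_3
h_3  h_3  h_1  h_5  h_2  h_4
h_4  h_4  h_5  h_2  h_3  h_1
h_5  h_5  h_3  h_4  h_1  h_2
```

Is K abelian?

Yes

Check whether the table is symmetric across its main diagonal.
Every entry (row x, col y) equals the entry (row y, col x), so K is abelian.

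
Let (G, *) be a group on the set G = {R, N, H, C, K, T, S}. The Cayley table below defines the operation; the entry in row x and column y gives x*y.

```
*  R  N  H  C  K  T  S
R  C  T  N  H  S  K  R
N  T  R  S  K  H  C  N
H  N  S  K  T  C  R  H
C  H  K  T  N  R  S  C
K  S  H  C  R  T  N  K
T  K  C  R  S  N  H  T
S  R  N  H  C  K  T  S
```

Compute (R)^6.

R^1 = R
R^2 = R*R = C
R^3 = C*R = H
R^4 = H*R = N
R^5 = N*R = T
R^6 = T*R = K

K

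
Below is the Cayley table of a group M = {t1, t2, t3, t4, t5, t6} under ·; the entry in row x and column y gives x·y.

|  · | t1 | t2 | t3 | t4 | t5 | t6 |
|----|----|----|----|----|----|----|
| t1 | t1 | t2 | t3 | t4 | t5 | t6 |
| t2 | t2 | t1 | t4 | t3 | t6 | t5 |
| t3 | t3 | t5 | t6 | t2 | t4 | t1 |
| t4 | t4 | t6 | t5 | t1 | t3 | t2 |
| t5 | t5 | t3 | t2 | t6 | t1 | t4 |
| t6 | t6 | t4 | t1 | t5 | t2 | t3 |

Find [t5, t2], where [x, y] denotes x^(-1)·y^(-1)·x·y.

t6

Identity is t1; from the table t5^(-1) = t5 and t2^(-1) = t2.
t5·t2 = t3
t3·t5 = t4
t4·t2 = t6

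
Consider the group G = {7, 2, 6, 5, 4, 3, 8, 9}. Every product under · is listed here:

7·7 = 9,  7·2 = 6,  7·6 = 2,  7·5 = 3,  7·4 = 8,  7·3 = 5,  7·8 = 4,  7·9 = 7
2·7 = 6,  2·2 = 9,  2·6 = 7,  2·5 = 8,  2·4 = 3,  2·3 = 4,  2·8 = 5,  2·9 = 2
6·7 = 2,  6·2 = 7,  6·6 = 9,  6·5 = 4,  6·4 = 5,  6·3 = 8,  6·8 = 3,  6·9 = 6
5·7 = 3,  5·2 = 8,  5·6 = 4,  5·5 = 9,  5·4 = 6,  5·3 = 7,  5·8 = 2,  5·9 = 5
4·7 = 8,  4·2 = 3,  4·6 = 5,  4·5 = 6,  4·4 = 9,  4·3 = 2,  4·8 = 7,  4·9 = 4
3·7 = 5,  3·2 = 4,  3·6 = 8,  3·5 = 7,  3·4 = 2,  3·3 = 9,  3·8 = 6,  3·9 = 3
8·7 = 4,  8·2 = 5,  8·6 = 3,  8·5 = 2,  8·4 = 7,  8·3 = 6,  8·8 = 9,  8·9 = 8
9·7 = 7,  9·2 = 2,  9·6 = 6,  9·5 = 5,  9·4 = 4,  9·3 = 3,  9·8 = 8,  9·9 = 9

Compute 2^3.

2

2^1 = 2
2^2 = 2·2 = 9
2^3 = 9·2 = 2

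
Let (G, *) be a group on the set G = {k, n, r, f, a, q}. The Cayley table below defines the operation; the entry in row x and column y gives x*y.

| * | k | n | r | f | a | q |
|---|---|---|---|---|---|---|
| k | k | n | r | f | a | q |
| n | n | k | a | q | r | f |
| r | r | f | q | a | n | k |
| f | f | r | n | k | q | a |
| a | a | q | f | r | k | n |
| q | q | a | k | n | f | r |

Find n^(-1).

n

First locate the identity: row k matches the header, so k is the identity.
Scan row n for k: n*n = k. Hence n^(-1) = n.
(Structurally, G here is isomorphic to the symmetric group S_3.)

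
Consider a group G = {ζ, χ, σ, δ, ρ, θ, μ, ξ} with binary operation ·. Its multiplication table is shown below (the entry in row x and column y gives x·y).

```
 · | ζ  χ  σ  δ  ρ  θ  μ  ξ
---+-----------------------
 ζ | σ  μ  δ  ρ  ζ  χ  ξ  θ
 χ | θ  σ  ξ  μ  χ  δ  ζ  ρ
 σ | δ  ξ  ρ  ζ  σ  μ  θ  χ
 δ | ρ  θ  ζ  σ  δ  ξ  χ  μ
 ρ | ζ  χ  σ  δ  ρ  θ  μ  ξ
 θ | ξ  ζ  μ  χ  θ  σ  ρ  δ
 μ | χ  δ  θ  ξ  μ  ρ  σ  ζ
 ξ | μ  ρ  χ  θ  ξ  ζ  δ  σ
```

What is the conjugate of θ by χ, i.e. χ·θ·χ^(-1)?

μ

The identity is ρ. In row χ, the entry ρ sits in column ξ, so χ^(-1) = ξ.
χ·θ = δ
δ·ξ = μ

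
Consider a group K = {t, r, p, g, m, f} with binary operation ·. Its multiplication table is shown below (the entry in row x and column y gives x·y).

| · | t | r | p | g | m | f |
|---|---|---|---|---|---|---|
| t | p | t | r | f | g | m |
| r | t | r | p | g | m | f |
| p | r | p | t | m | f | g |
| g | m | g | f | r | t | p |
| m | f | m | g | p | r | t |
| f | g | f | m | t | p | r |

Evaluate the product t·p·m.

m

t·p = r
r·m = m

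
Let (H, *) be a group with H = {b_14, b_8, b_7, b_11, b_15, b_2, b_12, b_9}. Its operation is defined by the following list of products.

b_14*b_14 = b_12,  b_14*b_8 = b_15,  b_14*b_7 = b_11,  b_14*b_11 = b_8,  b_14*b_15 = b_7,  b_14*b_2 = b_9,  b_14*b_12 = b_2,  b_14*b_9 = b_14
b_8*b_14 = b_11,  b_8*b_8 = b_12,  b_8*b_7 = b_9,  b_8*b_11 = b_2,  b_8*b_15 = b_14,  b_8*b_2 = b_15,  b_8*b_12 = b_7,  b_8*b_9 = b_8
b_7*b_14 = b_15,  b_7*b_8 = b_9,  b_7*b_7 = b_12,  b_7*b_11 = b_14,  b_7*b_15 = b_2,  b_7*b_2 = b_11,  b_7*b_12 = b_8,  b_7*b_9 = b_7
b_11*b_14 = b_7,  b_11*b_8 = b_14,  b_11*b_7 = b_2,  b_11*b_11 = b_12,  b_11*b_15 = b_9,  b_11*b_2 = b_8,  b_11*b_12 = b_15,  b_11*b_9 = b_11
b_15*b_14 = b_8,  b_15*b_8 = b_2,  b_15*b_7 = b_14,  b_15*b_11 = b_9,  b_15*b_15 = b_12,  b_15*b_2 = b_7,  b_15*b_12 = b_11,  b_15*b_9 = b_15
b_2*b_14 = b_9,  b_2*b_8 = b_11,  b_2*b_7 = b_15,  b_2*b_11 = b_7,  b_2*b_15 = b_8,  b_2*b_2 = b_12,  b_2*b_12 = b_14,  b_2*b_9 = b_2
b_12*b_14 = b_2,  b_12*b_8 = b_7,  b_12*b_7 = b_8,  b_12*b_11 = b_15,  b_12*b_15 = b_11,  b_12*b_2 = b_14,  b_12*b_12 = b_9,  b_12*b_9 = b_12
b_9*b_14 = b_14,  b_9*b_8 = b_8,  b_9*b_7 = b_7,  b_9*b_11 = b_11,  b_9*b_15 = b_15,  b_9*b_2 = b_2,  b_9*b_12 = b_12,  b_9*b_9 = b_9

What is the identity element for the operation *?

b_9

The identity e satisfies e * x = x for all x, so its row in the table reproduces the column headers.
Row b_9 reads: b_14, b_8, b_7, b_11, b_15, b_2, b_12, b_9 — exactly the header order. So b_9 is the identity.
(Structurally, H here is isomorphic to the quaternion group Q_8.)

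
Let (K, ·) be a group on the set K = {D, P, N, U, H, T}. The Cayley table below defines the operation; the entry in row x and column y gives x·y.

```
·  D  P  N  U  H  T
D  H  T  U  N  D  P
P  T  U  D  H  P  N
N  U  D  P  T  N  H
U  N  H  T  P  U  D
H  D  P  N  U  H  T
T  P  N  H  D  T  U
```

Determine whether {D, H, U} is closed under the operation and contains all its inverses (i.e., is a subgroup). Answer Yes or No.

No

D·U = N, which is not in {D, H, U}.
The subset is not closed under ·, so it is not a subgroup.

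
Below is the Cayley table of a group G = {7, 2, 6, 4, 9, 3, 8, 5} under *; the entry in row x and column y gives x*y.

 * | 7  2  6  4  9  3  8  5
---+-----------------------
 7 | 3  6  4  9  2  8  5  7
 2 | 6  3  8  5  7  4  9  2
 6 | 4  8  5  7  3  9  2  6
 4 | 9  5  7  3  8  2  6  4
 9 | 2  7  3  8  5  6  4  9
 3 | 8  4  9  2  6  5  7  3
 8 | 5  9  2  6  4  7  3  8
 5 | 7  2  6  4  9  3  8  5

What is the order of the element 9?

The identity element is 5 (its row matches the header).
9^1 = 9
9^2 = 9*9 = 5
The first power of 9 equal to the identity is 9^2, so ord(9) = 2.

2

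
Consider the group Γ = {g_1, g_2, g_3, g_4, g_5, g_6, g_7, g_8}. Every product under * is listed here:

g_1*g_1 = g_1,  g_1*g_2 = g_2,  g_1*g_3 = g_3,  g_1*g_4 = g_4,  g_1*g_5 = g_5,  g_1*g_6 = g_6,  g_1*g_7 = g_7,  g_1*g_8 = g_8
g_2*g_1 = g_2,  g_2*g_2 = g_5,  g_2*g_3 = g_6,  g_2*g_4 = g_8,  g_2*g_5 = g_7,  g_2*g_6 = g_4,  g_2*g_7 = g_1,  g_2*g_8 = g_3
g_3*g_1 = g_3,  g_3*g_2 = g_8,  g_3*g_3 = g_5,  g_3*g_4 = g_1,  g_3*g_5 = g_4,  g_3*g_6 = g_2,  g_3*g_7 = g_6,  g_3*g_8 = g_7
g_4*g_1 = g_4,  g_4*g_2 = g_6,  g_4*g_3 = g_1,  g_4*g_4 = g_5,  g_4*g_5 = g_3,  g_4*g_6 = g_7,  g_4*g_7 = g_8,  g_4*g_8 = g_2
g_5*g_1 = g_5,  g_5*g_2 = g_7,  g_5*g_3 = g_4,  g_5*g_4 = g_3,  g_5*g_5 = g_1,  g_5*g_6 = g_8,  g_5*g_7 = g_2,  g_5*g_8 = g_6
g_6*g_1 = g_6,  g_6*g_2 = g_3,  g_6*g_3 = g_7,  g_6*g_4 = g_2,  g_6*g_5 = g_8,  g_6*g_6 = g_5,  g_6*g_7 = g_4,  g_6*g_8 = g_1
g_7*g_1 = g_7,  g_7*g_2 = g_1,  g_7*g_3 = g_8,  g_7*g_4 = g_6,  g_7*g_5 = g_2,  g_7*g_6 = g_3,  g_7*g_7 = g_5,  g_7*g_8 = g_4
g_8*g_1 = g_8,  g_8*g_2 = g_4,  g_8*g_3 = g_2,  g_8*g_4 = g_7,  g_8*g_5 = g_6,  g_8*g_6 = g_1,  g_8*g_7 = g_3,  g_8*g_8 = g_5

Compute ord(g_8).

4

The identity element is g_1 (its row matches the header).
g_8^1 = g_8
g_8^2 = g_8*g_8 = g_5
g_8^3 = g_5*g_8 = g_6
g_8^4 = g_6*g_8 = g_1
The first power of g_8 equal to the identity is g_8^4, so ord(g_8) = 4.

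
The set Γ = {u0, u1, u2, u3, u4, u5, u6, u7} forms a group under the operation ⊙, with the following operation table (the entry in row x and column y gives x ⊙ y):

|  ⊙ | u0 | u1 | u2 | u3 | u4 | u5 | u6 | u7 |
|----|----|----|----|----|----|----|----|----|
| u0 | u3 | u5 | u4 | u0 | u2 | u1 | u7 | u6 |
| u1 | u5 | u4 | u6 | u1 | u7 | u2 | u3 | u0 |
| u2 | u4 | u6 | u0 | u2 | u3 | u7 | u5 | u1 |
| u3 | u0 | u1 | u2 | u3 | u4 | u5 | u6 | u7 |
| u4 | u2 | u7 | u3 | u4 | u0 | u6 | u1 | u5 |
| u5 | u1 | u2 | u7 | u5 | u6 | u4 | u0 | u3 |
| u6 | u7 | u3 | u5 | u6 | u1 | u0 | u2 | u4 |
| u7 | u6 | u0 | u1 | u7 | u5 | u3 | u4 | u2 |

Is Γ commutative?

Yes

Check whether the table is symmetric across its main diagonal.
Every entry (row x, col y) equals the entry (row y, col x), so Γ is abelian.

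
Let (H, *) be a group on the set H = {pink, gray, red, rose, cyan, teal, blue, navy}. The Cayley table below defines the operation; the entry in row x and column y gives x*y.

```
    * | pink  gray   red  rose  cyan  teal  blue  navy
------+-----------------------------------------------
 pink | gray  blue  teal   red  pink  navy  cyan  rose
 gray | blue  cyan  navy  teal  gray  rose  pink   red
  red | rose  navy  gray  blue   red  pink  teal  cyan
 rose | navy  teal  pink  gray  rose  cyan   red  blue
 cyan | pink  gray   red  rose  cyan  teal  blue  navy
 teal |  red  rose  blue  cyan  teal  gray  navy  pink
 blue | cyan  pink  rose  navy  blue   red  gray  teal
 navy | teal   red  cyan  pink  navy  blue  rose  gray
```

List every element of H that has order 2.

Identity is cyan. Compute the order of each non-identity element by repeated multiplication:
  pink: pink → gray → blue → cyan  (order 4)
  gray: gray → cyan  (order 2)
  red: red → gray → navy → cyan  (order 4)
  rose: rose → gray → teal → cyan  (order 4)
  teal: teal → gray → rose → cyan  (order 4)
  blue: blue → gray → pink → cyan  (order 4)
  navy: navy → gray → red → cyan  (order 4)
Elements of order 2: {gray}.

{gray}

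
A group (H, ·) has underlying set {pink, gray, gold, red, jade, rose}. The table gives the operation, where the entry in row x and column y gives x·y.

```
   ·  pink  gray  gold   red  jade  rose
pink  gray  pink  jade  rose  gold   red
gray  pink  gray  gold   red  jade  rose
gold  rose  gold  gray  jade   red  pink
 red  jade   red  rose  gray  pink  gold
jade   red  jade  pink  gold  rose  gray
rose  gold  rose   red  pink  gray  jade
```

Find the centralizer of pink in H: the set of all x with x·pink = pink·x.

Compare row pink with column pink entry by entry.
red·pink = jade but pink·red = rose, so red does not.
Collecting the elements that commute with pink: C(pink) = {gray, pink}.

{gray, pink}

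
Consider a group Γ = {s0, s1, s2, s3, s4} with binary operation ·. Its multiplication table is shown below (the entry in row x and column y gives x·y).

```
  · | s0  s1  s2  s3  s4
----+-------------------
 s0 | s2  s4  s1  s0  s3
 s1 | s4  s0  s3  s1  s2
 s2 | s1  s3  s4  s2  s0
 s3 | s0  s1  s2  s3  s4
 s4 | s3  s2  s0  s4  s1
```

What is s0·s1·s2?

s0·s1 = s4
s4·s2 = s0

s0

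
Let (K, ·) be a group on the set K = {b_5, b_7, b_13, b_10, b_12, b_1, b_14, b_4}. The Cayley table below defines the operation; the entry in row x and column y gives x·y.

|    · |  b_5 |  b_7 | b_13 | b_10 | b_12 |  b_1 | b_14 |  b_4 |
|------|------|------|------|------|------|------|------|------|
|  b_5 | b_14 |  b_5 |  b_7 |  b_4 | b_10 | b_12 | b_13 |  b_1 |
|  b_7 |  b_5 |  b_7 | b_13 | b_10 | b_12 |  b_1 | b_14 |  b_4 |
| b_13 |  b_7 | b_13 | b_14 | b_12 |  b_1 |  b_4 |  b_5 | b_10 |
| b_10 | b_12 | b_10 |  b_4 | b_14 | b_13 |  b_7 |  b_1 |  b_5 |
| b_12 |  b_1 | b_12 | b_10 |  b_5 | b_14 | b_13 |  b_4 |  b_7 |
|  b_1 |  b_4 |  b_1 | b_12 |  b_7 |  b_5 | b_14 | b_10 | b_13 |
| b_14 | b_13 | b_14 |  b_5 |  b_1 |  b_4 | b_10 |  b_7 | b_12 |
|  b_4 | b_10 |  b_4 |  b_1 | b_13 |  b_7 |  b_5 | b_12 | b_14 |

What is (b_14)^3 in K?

b_14

b_14^1 = b_14
b_14^2 = b_14·b_14 = b_7
b_14^3 = b_7·b_14 = b_14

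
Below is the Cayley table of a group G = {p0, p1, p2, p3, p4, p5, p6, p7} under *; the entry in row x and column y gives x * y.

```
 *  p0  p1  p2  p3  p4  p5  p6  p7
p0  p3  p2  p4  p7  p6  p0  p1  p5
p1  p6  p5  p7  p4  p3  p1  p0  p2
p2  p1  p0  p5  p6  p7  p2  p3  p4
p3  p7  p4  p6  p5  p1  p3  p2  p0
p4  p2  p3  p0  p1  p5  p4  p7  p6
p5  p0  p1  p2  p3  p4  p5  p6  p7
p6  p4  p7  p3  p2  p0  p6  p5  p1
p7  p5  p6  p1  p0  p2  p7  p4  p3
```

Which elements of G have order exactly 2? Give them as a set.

{p1, p2, p3, p4, p6}

Identity is p5. Compute the order of each non-identity element by repeated multiplication:
  p0: p0 → p3 → p7 → p5  (order 4)
  p1: p1 → p5  (order 2)
  p2: p2 → p5  (order 2)
  p3: p3 → p5  (order 2)
  p4: p4 → p5  (order 2)
  p6: p6 → p5  (order 2)
  p7: p7 → p3 → p0 → p5  (order 4)
Elements of order 2: {p1, p2, p3, p4, p6}.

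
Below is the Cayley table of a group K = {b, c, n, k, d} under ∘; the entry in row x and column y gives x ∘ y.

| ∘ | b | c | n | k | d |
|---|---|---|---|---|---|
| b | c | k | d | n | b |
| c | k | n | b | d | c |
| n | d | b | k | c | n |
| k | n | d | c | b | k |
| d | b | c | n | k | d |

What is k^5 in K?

d

k^1 = k
k^2 = k ∘ k = b
k^3 = b ∘ k = n
k^4 = n ∘ k = c
k^5 = c ∘ k = d
(Structurally, K here is isomorphic to the cyclic group Z_5.)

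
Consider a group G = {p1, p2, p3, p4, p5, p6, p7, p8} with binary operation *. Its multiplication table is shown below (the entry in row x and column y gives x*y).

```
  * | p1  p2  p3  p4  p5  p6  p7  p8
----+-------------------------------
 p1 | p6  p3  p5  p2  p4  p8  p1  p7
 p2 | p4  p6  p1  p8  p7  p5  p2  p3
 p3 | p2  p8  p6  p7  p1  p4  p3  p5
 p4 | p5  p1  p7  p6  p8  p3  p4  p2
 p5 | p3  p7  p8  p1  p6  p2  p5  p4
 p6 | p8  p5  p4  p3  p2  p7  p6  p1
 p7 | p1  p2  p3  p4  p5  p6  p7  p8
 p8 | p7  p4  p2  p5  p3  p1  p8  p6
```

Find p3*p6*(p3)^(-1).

The identity is p7. In row p3, the entry p7 sits in column p4, so p3^(-1) = p4.
p3*p6 = p4
p4*p4 = p6
(Structurally, G here is isomorphic to the quaternion group Q_8.)

p6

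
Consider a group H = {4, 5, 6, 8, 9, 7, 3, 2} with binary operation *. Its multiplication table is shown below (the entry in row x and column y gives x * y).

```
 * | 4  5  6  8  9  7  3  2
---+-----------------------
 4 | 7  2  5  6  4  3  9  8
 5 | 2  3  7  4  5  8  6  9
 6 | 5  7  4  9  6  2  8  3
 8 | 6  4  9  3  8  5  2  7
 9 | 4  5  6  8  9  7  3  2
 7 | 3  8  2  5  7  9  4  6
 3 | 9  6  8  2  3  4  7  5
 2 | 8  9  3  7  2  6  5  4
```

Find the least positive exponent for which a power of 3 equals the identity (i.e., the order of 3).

4

The identity element is 9 (its row matches the header).
3^1 = 3
3^2 = 3 * 3 = 7
3^3 = 7 * 3 = 4
3^4 = 4 * 3 = 9
The first power of 3 equal to the identity is 3^4, so ord(3) = 4.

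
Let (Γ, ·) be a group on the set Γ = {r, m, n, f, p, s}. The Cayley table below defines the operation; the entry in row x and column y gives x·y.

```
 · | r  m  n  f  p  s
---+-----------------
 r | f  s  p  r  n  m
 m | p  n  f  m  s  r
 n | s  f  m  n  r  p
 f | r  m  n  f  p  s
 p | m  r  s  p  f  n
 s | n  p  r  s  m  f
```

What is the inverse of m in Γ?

First locate the identity: row f matches the header, so f is the identity.
Scan row m for f: m·n = f. Hence m^(-1) = n.

n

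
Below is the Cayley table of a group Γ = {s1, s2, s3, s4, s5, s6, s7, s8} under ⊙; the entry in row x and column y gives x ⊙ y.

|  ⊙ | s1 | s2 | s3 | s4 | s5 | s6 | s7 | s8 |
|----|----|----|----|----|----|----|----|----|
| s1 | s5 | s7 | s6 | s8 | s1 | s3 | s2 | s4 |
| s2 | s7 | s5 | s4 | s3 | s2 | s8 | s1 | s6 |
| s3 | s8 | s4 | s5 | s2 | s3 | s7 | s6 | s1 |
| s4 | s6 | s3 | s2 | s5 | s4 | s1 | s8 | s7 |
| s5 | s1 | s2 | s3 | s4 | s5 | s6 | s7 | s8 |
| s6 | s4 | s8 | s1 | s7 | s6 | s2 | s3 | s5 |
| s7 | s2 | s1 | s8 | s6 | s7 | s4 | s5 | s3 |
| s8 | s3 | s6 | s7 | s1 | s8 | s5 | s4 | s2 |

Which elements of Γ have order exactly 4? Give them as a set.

Identity is s5. Compute the order of each non-identity element by repeated multiplication:
  s1: s1 → s5  (order 2)
  s2: s2 → s5  (order 2)
  s3: s3 → s5  (order 2)
  s4: s4 → s5  (order 2)
  s6: s6 → s2 → s8 → s5  (order 4)
  s7: s7 → s5  (order 2)
  s8: s8 → s2 → s6 → s5  (order 4)
Elements of order 4: {s6, s8}.

{s6, s8}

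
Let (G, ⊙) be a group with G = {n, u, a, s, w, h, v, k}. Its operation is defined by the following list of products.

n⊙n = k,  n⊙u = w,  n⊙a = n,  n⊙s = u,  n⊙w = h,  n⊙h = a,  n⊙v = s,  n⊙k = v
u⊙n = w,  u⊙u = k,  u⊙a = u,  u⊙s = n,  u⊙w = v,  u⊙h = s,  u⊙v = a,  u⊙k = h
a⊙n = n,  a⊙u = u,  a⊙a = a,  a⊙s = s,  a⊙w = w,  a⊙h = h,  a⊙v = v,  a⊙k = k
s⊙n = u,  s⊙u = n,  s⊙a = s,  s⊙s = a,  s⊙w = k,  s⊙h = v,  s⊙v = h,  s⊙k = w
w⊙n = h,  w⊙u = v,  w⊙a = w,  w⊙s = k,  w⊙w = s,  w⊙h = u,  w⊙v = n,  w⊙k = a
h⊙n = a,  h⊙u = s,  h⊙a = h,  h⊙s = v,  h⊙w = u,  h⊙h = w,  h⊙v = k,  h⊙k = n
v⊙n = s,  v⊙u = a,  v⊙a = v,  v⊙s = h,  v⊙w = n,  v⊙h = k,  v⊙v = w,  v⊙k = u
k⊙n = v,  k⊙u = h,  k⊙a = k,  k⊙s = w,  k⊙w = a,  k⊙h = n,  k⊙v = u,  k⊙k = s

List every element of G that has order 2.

Identity is a. Compute the order of each non-identity element by repeated multiplication:
  n: n → k → v → s → u → w → h → a  (order 8)
  u: u → k → h → s → n → w → v → a  (order 8)
  s: s → a  (order 2)
  w: w → s → k → a  (order 4)
  h: h → w → u → s → v → k → n → a  (order 8)
  v: v → w → n → s → h → k → u → a  (order 8)
  k: k → s → w → a  (order 4)
Elements of order 2: {s}.
(Structurally, G here is isomorphic to the cyclic group Z_8.)

{s}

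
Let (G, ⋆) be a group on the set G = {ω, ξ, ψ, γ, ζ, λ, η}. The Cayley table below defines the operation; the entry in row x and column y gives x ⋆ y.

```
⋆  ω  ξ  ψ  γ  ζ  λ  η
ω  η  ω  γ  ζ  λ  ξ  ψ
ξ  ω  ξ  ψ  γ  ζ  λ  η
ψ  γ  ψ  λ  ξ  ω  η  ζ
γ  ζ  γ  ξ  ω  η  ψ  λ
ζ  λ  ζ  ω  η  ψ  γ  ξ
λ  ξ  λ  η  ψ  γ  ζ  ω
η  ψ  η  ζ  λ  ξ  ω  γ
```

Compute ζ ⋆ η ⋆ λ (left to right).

λ

ζ ⋆ η = ξ
ξ ⋆ λ = λ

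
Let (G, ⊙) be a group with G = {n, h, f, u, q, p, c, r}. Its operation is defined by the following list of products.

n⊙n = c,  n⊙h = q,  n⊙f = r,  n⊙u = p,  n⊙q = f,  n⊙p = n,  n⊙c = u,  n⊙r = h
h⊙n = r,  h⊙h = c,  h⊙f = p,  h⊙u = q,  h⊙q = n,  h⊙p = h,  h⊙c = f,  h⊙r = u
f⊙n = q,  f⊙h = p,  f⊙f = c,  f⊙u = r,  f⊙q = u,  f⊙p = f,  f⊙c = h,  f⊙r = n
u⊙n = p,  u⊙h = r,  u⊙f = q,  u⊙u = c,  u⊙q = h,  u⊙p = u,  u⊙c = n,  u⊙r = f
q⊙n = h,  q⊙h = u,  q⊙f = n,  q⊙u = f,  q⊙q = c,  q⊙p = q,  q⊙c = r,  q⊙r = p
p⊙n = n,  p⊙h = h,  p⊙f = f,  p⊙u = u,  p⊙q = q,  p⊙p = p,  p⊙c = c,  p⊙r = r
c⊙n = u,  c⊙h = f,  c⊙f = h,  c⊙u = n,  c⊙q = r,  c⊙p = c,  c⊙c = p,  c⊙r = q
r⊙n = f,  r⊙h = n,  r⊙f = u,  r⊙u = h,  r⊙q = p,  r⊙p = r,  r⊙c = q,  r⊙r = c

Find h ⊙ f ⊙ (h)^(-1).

f

The identity is p. In row h, the entry p sits in column f, so h^(-1) = f.
h ⊙ f = p
p ⊙ f = f
(Structurally, G here is isomorphic to the quaternion group Q_8.)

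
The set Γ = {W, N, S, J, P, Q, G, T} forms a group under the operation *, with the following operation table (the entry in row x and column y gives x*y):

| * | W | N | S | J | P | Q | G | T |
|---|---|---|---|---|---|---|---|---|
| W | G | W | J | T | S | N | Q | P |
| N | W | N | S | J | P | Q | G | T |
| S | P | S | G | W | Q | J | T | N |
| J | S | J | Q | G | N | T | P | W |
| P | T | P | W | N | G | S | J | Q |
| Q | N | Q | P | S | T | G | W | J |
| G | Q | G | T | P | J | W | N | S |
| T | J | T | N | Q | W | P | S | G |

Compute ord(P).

The identity element is N (its row matches the header).
P^1 = P
P^2 = P*P = G
P^3 = G*P = J
P^4 = J*P = N
The first power of P equal to the identity is P^4, so ord(P) = 4.
(Structurally, Γ here is isomorphic to the quaternion group Q_8.)

4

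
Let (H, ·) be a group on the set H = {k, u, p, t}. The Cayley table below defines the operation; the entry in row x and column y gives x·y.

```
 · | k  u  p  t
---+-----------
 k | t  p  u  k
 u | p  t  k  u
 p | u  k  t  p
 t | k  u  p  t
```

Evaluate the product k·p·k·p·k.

k

k·p = u
u·k = p
p·p = t
t·k = k
(Structurally, H here is isomorphic to the Klein four-group V_4.)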